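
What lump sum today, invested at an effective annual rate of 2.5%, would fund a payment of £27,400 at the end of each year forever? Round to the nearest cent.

£1,096,000.00

PV = C/r = 27400/0.025 = 1,096,000.0000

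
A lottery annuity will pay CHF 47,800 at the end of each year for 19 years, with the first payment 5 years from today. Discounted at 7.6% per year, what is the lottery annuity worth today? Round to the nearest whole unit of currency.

PV at t=4 (ordinary 19-year annuity): 47800 × a(19|0.076) = 47800 × 9.886347 = 472,567.3899
Discount back 4 years: 472,567.3899 × (1+0.076)^(−4) = 472,567.3899 × 0.746021 = 352,545.0847

CHF 352,545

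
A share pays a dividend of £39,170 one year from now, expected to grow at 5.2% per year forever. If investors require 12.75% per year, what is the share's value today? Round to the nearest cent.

£518,807.95

PV = D₁/(r − g) = 39170/(0.1275 − 0.052) = 518,807.9470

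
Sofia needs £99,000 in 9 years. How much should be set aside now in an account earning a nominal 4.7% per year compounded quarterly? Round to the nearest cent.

£65,012.90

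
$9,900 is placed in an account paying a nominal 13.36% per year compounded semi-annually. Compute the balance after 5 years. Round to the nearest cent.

$18,900.15

With 2 periods per year: i = 0.0668, n = 10.
FV = 9,900 × (1 + 0.0668)^10 = 18,900.1506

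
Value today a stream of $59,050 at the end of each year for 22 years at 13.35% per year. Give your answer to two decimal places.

PV = 59050 × [1 − (1+0.1335)^(−22)] / 0.1335 = 59050 × 7.015033 = 414,237.7007

$414,237.70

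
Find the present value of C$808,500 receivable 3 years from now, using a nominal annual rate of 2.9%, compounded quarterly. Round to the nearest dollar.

C$741,366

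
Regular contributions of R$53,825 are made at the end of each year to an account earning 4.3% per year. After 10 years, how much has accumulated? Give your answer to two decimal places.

FV = PMT · [(1+i)^n − 1] / i = 53825 · 12.174470 = 655,290.8289

R$655,290.83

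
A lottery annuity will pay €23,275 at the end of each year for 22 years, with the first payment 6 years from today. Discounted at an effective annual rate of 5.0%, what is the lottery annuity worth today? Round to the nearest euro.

€240,048

Value one period before first payment (t=5): 23275 × [1 − (1+0.05)^(−22)] / 0.05 = 23275 × 13.163003 = 306,368.8850
Discount back 5 years: 306,368.8850 × (1+0.05)^(−5) = 306,368.8850 × 0.783526 = 240,048.0380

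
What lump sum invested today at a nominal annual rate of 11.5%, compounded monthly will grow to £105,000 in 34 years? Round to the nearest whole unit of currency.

£2,144

With 12 periods per year: i = 0.00958333, n = 408.
PV = 105,000 / (1 + 0.00958333)^408 = 105,000 / 48.978598 = 2,143.7935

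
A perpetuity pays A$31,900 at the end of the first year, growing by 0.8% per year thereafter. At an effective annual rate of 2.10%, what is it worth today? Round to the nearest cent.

A$2,453,846.15

PV = PMT / (i − g) = 31900 / (0.021 − 0.008) = 31900 / 0.013000 = 2,453,846.1538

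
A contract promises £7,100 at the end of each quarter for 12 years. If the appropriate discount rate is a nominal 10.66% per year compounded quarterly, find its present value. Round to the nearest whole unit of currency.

£191,031

Periodic rate i = 0.1066/4 = 0.02665; n = 12 × 4 = 48 periods.
PV = 7100 × [1 − (1+0.02665)^(−48)] / 0.02665 = 7100 × 26.905836 = 191,031.4331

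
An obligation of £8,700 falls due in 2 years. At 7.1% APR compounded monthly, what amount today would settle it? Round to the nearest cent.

£7,551.46

Periodic rate i = 0.071/12 = 0.00591667; n = 2 × 12 = 24 periods.
PV = 8,700 / (1 + 0.00591667)^24 = 8,700 / 1.152094 = 7,551.4641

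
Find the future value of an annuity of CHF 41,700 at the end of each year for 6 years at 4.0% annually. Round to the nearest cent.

FV = PMT · [(1+i)^n − 1] / i = 41700 · 6.632975 = 276,595.0768

CHF 276,595.08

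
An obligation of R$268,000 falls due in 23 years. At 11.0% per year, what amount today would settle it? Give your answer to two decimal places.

R$24,305.60

PV = FV·(1+i)^(−n) = 268,000 × 0.090693 = 24,305.5964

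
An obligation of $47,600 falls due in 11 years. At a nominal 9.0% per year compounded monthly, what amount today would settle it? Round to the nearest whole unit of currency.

$17,753

With 12 periods per year: i = 0.0075, n = 132.
PV = FV·(1+i)^(−n) = 47,600 × 0.372952 = 17,752.5080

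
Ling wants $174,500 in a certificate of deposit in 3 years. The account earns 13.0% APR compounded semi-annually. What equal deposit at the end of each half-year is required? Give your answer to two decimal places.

$24,703.67

With 2 periods per year: i = 0.065, n = 6.
PMT = 174500 / ( [(1+0.065)^6 − 1] / 0.065 ) = 174500 / 7.063728 = 24,703.6705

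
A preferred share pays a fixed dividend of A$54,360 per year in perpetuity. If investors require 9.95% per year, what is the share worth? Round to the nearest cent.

A$546,331.66

PV = C/r = 54360/0.0995 = 546,331.6583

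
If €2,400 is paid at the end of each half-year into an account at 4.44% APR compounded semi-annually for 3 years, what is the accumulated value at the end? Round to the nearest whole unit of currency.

i = 0.0444/2 = 0.0222 per half-year; n = 3·2 = 6.
FV = 2400 × [(1+0.0222)^6 − 1] / 0.0222 = 2400 × 6.343022 = 15,223.2537

€15,223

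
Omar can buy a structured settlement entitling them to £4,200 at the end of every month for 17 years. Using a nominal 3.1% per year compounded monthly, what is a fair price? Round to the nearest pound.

£665,321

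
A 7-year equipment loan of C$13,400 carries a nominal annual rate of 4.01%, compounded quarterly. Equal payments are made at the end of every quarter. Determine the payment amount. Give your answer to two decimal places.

With 4 periods per year: i = 0.010025, n = 28.
PMT = 13400 / ( [1 − (1+0.010025)^(−28)] / 0.010025 ) = 13400 / 24.308108 = 551.2564

C$551.26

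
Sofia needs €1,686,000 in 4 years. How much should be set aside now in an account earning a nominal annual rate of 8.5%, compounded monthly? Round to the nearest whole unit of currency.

€1,201,484

i = 0.085/12 = 0.00708333 per month; n = 4·12 = 48.
Discount factor = (1+0.00708333)^(−48) = 0.712624; PV = 1,686,000 × 0.712624 = 1,201,483.8925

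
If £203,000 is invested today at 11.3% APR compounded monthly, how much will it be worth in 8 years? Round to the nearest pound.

With 12 periods per year: i = 0.00941667, n = 96.
FV = 203,000 × (1 + 0.00941667)^96 = 499,184.7056

£499,185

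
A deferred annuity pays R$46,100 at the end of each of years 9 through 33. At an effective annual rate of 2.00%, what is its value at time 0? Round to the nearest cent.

R$768,168.09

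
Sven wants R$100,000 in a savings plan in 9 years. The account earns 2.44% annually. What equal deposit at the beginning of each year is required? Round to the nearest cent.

R$9,830.34

FV-annuity factor × (1+i) = 10.172585; PMT = 100000 / 10.172585 = 9,830.3430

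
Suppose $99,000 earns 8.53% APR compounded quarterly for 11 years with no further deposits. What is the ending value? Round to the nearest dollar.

i = 0.0853/4 = 0.021325 per quarter; n = 11·4 = 44.
FV = PV·(1+i)^n = 99,000 × 2.530547 = 250,524.1247

$250,524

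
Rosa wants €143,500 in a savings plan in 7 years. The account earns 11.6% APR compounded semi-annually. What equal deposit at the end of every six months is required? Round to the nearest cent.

i = 0.116/2 = 0.058 per half-year; n = 7·2 = 14.
PMT = 143500 / ( [(1+0.058)^14 − 1] / 0.058 ) = 143500 / 20.722567 = 6,924.8177

€6,924.82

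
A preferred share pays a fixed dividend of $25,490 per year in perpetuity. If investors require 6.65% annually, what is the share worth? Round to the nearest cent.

$383,308.27

PV = C/r = 25490/0.0665 = 383,308.2707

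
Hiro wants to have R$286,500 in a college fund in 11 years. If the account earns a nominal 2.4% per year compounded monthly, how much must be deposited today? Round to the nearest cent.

R$220,082.44

Periodic rate i = 0.024/12 = 0.002; n = 11 × 12 = 132 periods.
PV = 286,500 / (1 + 0.002)^132 = 286,500 / 1.301785 = 220,082.4359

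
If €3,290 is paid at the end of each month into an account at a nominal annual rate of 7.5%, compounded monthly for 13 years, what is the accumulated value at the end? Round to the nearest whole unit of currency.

With 12 periods per year: i = 0.00625, n = 156.
Accumulation factor s(156|0.00625) = 262.901620; FV = 3290 × 262.901620 = 864,946.3314

€864,946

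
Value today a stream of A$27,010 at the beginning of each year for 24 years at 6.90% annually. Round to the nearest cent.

A$334,089.23

Annuity factor a(24|0.069) × (1+i) = 12.369094; PV = 27010 × 12.369094 = 334,089.2317
(annuity-due: payments at period start, so ×(1+i).)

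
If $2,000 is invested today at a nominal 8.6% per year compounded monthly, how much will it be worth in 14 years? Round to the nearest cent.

$6,638.28

Periodic rate i = 0.086/12 = 0.00716667; n = 14 × 12 = 168 periods.
FV = PV·(1+i)^n = 2,000 × 3.319142 = 6,638.2830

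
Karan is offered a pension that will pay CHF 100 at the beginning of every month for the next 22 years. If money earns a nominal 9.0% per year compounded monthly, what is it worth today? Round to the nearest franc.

CHF 11,565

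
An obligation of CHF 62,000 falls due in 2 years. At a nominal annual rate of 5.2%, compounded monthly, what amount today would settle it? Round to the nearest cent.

Periodic rate i = 0.052/12 = 0.00433333; n = 2 × 12 = 24 periods.
PV = FV·(1+i)^(−n) = 62,000 × 0.901428 = 55,888.5243

CHF 55,888.52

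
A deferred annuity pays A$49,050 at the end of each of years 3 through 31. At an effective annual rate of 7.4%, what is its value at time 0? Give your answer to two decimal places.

Value one period before first payment (t=2): 49050 × [1 − (1+0.074)^(−29)] / 0.074 = 49050 × 11.808829 = 579,223.0422
PV₀ = 579,223.0422 / (1+0.074)^2 = 579,223.0422 / 1.153476 = 502,154.3944

A$502,154.39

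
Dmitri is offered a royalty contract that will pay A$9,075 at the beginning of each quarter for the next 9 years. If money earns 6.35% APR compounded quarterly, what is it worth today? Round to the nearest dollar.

A$251,329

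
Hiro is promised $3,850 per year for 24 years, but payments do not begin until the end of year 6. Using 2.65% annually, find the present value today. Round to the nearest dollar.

$59,427

Value one period before first payment (t=5): 3850 × [1 − (1+0.0265)^(−24)] / 0.0265 = 3850 × 17.592149 = 67,729.7753
PV₀ = 67,729.7753 / (1+0.0265)^5 = 67,729.7753 / 1.139711 = 59,427.1449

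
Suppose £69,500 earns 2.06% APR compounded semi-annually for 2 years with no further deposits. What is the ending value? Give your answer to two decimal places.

Periodic rate i = 0.0206/2 = 0.0103; n = 2 × 2 = 4 periods.
FV = PV·(1+i)^n = 69,500 × 1.041841 = 72,407.9441

£72,407.94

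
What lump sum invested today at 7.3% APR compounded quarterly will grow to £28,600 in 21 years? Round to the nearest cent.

£6,260.30

With 4 periods per year: i = 0.01825, n = 84.
Discount factor = (1+0.01825)^(−84) = 0.218891; PV = 28,600 × 0.218891 = 6,260.2958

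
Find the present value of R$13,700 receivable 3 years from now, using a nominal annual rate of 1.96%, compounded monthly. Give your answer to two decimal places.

R$12,918.29

Periodic rate i = 0.0196/12 = 0.00163333; n = 3 × 12 = 36 periods.
PV = 13,700 / (1 + 0.00163333)^36 = 13,700 / 1.060512 = 12,918.2857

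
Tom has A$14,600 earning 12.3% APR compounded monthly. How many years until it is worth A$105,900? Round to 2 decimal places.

Periodic rate i = 0.123/12 = 0.01025.
n = ln(105900/14600) / ln(1+0.01025) = ln(7.25342) / 0.010198 = 194.3036 months
= 194.3036/12 years

16.19 years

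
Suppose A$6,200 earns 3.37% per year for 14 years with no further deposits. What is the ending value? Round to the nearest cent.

A$9,860.86

FV = PV·(1+i)^n = 6,200 × 1.590462 = 9,860.8628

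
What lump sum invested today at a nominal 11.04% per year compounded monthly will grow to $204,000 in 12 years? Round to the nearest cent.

$54,564.14

With 12 periods per year: i = 0.0092, n = 144.
PV = FV·(1+i)^(−n) = 204,000 × 0.267471 = 54,564.1434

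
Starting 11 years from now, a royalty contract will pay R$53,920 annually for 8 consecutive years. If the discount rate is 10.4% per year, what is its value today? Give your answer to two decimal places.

R$105,411.87

Value one period before first payment (t=10): 53920 × [1 − (1+0.104)^(−8)] / 0.104 = 53920 × 5.258119 = 283,517.7556
Discount back 10 years: 283,517.7556 × (1+0.104)^(−10) = 283,517.7556 × 0.371800 = 105,411.8726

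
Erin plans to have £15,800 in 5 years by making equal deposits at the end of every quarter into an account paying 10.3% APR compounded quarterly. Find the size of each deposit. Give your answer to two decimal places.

£613.87

With 4 periods per year: i = 0.02575, n = 20.
PMT = 15800 / ( [(1+0.02575)^20 − 1] / 0.02575 ) = 15800 / 25.738393 = 613.8689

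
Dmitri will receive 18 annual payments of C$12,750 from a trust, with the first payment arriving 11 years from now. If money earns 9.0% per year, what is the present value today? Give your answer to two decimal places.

PV at t=10 (ordinary 18-year annuity): 12750 × a(18|0.09) = 12750 × 8.755625 = 111,634.2201
Discount back 10 years: 111,634.2201 × (1+0.09)^(−10) = 111,634.2201 × 0.422411 = 47,155.5010

C$47,155.50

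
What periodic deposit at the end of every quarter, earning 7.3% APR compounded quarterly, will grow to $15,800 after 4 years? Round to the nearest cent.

i = 0.073/4 = 0.01825 per quarter; n = 4·4 = 16.
PMT = 15800 / ( [(1+0.01825)^16 − 1] / 0.01825 ) = 15800 / 18.388079 = 859.2524

$859.25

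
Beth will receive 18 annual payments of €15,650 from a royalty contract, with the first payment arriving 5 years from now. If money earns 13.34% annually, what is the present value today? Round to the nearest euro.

PV at t=4 (ordinary 18-year annuity): 15650 × a(18|0.1334) = 15650 × 6.709303 = 105,000.5947
PV₀ = 105,000.5947 / (1+0.1334)^4 = 105,000.5947 / 1.650186 = 63,629.5608

€63,630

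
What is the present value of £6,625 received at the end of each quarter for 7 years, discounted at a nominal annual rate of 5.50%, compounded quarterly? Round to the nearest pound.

i = 0.055/4 = 0.01375 per quarter; n = 7·4 = 28.
Annuity factor a(28|0.01375) = 23.109985; PV = 6625 × 23.109985 = 153,103.6511

£153,104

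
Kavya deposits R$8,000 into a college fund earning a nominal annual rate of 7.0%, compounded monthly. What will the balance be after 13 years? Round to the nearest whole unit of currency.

R$19,822

With 12 periods per year: i = 0.00583333, n = 156.
FV = PV·(1+i)^n = 8,000 × 2.477763 = 19,822.1035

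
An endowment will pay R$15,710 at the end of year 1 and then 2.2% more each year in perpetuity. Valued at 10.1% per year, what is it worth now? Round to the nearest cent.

R$198,860.76

PV = PMT / (i − g) = 15710 / (0.101 − 0.022) = 15710 / 0.079000 = 198,860.7595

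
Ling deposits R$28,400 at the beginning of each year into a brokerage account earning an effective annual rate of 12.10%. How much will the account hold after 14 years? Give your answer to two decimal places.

R$1,038,907.77

FV = PMT · [(1+i)^n − 1] / i × (1+i) = 28400 · 36.581259 = 1,038,907.7670
Payments are at the start of each period, so multiply by (1+i).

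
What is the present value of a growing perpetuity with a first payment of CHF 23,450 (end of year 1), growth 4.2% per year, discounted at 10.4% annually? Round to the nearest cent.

PV = D₁/(r − g) = 23450/(0.104 − 0.042) = 378,225.8065

CHF 378,225.81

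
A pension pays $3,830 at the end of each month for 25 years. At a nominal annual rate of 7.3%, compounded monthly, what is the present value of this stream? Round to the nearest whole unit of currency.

$527,525

i = 0.073/12 = 0.00608333 per month; n = 25·12 = 300.
Annuity factor a(300|0.00608333) = 137.735108; PV = 3830 × 137.735108 = 527,525.4642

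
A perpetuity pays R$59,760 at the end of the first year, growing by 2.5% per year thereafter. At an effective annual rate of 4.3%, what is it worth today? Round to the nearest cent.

R$3,320,000.00

PV = D₁/(r − g) = 59760/(0.043 − 0.025) = 3,320,000.0000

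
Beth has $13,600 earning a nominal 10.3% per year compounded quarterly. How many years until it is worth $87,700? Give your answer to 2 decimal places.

Periodic rate i = 0.103/4 = 0.02575.
n = ln(87700/13600) / ln(1+0.02575) = ln(6.44853) / 0.025424 = 73.3106 quarters
= 73.3106/4 years

18.33 years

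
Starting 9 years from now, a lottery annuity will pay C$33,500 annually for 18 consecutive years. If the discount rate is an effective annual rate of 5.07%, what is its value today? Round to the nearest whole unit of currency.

C$262,206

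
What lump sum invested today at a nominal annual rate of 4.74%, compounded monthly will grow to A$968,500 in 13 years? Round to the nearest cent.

A$523,617.93

With 12 periods per year: i = 0.00395, n = 156.
PV = FV·(1+i)^(−n) = 968,500 × 0.540648 = 523,617.9328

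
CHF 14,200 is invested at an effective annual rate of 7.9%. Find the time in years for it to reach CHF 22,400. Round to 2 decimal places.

n = ln(22400/14200) / ln(1+0.079) = ln(1.57746) / 0.076035 = 5.9949 years

5.99 years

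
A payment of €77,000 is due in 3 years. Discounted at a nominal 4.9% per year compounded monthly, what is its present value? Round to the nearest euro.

€66,494

Periodic rate i = 0.049/12 = 0.00408333; n = 3 × 12 = 36 periods.
PV = 77,000 / (1 + 0.00408333)^36 = 77,000 / 1.158007 = 66,493.5355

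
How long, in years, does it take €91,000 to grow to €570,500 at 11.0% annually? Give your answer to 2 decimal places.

17.59 years

n = ln(570500/91000) / ln(1+0.11) = ln(6.26923) / 0.104360 = 17.5896 years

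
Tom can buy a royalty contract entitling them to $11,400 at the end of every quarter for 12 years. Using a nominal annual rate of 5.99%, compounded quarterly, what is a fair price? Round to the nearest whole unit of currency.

$388,292

Periodic rate i = 0.0599/4 = 0.014975; n = 12 × 4 = 48 periods.
PV = PMT · [1 − (1+i)^(−n)] / i = 11400 · 34.060728 = 388,292.2976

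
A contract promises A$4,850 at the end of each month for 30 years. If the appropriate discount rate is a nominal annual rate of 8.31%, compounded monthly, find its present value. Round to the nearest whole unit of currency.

i = 0.0831/12 = 0.006925 per month; n = 30·12 = 360.
PV = 4850 × [1 − (1+0.006925)^(−360)] / 0.006925 = 4850 × 132.364631 = 641,968.4617

A$641,968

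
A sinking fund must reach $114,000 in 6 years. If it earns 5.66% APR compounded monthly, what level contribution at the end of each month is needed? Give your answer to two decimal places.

$1,333.37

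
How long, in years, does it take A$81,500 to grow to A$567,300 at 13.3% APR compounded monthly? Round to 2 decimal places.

Periodic rate i = 0.133/12 = 0.0110833.
n = ln(567300/81500) / ln(1+0.0110833) = ln(6.96074) / 0.011022 = 176.0317 months
= 176.0317/12 years

14.67 years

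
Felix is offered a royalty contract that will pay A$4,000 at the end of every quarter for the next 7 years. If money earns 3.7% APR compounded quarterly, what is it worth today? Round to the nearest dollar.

With 4 periods per year: i = 0.00925, n = 28.
PV = 4000 × [1 − (1+0.00925)^(−28)] / 0.00925 = 4000 × 24.568383 = 98,273.5327

A$98,274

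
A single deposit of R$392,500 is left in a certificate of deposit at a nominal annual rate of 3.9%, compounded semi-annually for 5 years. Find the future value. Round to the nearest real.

R$476,115

With 2 periods per year: i = 0.0195, n = 10.
FV = 392,500 × (1 + 0.0195)^10 = 476,115.1075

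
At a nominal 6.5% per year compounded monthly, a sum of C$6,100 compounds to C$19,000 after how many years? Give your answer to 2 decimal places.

Periodic rate i = 0.065/12 = 0.00541667.
(1+i)^n = 19000/6100 = 3.11475, so n = ln 3.11475 / ln 1.00542 = 210.3184 months
= 210.3184/12 years

17.53 years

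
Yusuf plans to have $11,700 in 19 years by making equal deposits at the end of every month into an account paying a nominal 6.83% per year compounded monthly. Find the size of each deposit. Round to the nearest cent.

Periodic rate i = 0.0683/12 = 0.00569167; n = 19 × 12 = 228 periods.
FV-annuity factor = 465.140221; PMT = 11700 / 465.140221 = 25.1537

$25.15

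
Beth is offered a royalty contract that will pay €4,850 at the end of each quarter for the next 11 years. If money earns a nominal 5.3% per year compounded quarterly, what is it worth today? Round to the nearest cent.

Periodic rate i = 0.053/4 = 0.01325; n = 11 × 4 = 44 periods.
PV = PMT · [1 − (1+i)^(−n)] / i = 4850 · 33.180190 = 160,923.9200

€160,923.92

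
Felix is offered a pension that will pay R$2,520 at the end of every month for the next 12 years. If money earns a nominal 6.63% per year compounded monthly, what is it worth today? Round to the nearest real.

R$249,811

i = 0.0663/12 = 0.005525 per month; n = 12·12 = 144.
Annuity factor a(144|0.005525) = 99.131272; PV = 2520 × 99.131272 = 249,810.8055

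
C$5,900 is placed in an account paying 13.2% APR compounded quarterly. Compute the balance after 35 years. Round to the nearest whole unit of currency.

i = 0.132/4 = 0.033 per quarter; n = 35·4 = 140.
FV = PV·(1+i)^n = 5,900 × 94.198722 = 555,772.4624

C$555,772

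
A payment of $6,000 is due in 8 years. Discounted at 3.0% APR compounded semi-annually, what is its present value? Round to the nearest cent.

Periodic rate i = 0.03/2 = 0.015; n = 8 × 2 = 16 periods.
Discount factor = (1+0.015)^(−16) = 0.788031; PV = 6,000 × 0.788031 = 4,728.1862

$4,728.19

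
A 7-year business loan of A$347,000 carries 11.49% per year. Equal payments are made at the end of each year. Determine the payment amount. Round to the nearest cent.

PMT = 347000 / ( [1 − (1+0.1149)^(−7)] / 0.1149 ) = 347000 / 4.638520 = 74,808.3509

A$74,808.35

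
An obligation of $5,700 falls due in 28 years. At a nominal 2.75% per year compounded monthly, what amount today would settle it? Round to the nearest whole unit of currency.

$2,642

Periodic rate i = 0.0275/12 = 0.00229167; n = 28 × 12 = 336 periods.
Discount factor = (1+0.00229167)^(−336) = 0.463421; PV = 5,700 × 0.463421 = 2,641.5005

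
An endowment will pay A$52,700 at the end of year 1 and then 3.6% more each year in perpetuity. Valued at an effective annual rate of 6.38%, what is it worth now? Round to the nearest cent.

PV = D₁/(r − g) = 52700/(0.0638 − 0.036) = 1,895,683.4532

A$1,895,683.45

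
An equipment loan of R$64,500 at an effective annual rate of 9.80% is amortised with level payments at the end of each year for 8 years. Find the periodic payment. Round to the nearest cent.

R$12,002.25

PMT = 64500 / ( [1 − (1+0.098)^(−8)] / 0.098 ) = 64500 / 5.373992 = 12,002.2512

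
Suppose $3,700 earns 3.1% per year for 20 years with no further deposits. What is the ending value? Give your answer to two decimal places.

$6,813.57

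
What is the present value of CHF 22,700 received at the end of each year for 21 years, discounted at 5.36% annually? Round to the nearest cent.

PV = PMT · [1 − (1+i)^(−n)] / i = 22700 · 12.424476 = 282,035.6017

CHF 282,035.60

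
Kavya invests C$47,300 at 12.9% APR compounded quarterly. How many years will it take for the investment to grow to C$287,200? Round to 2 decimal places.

Periodic rate i = 0.129/4 = 0.03225.
(1+i)^n = 287200/47300 = 6.07188, so n = ln 6.07188 / ln 1.03225 = 56.8248 quarters
= 56.8248/4 years

14.21 years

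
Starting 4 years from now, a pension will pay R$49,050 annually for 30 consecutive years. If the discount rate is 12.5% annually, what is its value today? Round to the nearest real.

R$267,547

PV at t=3 (ordinary 30-year annuity): 49050 × a(30|0.125) = 49050 × 7.766378 = 380,940.8257
PV₀ = 380,940.8257 / (1+0.125)^3 = 380,940.8257 / 1.423828 = 267,546.9174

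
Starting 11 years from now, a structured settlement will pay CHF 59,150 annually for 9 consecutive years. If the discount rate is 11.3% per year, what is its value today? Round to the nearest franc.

Value one period before first payment (t=10): 59150 × [1 − (1+0.113)^(−9)] / 0.113 = 59150 × 5.473071 = 323,732.1234
Discount back 10 years: 323,732.1234 × (1+0.113)^(−10) = 323,732.1234 × 0.342806 = 110,977.2995

CHF 110,977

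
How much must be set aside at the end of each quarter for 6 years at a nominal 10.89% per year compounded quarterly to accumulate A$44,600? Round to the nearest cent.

A$1,341.18

With 4 periods per year: i = 0.027225, n = 24.
FV-annuity factor = 33.254228; PMT = 44600 / 33.254228 = 1,341.1829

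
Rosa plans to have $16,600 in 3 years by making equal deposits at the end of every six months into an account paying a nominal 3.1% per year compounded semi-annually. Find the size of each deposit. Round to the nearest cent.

$2,661.38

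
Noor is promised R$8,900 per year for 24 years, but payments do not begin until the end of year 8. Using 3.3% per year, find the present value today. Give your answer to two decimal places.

R$116,294.18

PV at t=7 (ordinary 24-year annuity): 8900 × a(24|0.033) = 8900 × 16.400996 = 145,968.8679
PV₀ = 145,968.8679 / (1+0.033)^7 = 145,968.8679 / 1.255169 = 116,294.1822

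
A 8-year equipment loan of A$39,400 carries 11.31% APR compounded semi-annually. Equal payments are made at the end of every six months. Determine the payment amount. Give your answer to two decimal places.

A$3,806.87

Periodic rate i = 0.1131/2 = 0.05655; n = 8 × 2 = 16 periods.
PMT = 39400 / ( [1 − (1+0.05655)^(−16)] / 0.05655 ) = 39400 / 10.349709 = 3,806.8704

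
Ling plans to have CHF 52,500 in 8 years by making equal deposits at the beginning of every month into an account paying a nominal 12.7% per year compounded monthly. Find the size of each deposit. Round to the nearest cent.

CHF 314.64

Periodic rate i = 0.127/12 = 0.0105833; n = 8 × 12 = 96 periods.
FV-annuity factor × (1+i) = 166.857712; PMT = 52500 / 166.857712 = 314.6393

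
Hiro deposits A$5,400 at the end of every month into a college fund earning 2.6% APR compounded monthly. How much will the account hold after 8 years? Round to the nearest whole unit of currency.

A$575,564

With 12 periods per year: i = 0.00216667, n = 96.
FV = 5400 × [(1+0.00216667)^96 − 1] / 0.00216667 = 5400 × 106.585923 = 575,563.9865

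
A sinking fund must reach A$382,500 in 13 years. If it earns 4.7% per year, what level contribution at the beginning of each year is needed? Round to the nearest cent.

A$21,021.68

PMT = 382500 / ( [(1+0.047)^13 − 1] / 0.047 × (1+i) ) = 382500 / 18.195499 = 21,021.6821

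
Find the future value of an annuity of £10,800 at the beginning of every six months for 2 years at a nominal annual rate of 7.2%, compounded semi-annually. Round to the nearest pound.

£47,231

Periodic rate i = 0.072/2 = 0.036; n = 2 × 2 = 4 periods.
Accumulation factor s(4|0.036) × (1+i) = 4.373195; FV = 10800 × 4.373195 = 47,230.5056
Payments are at the start of each period, so multiply by (1+i).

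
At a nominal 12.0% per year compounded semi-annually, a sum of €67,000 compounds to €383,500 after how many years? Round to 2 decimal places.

14.97 years

Periodic rate i = 0.12/2 = 0.06.
(1+i)^n = 383500/67000 = 5.72388, so n = ln 5.72388 / ln 1.06 = 29.9413 half-years
= 29.9413/2 years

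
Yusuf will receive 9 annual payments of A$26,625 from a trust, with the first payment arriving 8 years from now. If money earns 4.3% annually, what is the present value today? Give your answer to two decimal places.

A$145,439.81

Value one period before first payment (t=7): 26625 × [1 − (1+0.043)^(−9)] / 0.043 = 26625 × 7.334725 = 195,287.0534
PV₀ = 195,287.0534 / (1+0.043)^7 = 195,287.0534 / 1.342735 = 145,439.8083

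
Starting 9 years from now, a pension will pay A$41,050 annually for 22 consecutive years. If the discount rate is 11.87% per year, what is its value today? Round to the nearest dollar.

PV at t=8 (ordinary 22-year annuity): 41050 × a(22|0.1187) = 41050 × 7.710351 = 316,509.9285
PV₀ = 316,509.9285 / (1+0.1187)^8 = 316,509.9285 / 2.453065 = 129,026.2969

A$129,026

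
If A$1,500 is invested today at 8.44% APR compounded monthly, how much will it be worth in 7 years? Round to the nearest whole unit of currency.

With 12 periods per year: i = 0.00703333, n = 84.
FV = PV·(1+i)^n = 1,500 × 1.801702 = 2,702.5537

A$2,703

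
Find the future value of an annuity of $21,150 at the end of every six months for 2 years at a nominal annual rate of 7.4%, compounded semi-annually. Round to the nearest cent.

$89,412.19

With 2 periods per year: i = 0.037, n = 4.
FV = PMT · [(1+i)^n − 1] / i = 21150 · 4.227527 = 89,412.1887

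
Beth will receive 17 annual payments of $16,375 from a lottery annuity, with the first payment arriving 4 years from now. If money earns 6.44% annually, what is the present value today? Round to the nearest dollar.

$137,874

PV at t=3 (ordinary 17-year annuity): 16375 × a(17|0.0644) = 16375 × 10.153533 = 166,264.0973
Discount back 3 years: 166,264.0973 × (1+0.0644)^(−3) = 166,264.0973 × 0.829250 = 137,874.4780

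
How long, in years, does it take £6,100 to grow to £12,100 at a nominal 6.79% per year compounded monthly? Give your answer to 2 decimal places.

10.12 years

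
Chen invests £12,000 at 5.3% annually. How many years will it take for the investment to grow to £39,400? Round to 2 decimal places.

(1+i)^n = 39400/12000 = 3.28333, so n = ln 3.28333 / ln 1.053 = 23.0206 years

23.02 years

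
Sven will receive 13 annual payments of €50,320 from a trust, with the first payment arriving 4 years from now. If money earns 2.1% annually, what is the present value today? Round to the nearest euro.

€533,014

Value one period before first payment (t=3): 50320 × [1 − (1+0.021)^(−13)] / 0.021 = 50320 × 11.273932 = 567,304.2440
PV₀ = 567,304.2440 / (1+0.021)^3 = 567,304.2440 / 1.064332 = 533,014.2332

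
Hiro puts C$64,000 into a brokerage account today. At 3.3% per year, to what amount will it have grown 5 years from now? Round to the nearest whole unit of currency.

C$75,280

FV = PV·(1+i)^n = 64,000 × 1.176255 = 75,280.3417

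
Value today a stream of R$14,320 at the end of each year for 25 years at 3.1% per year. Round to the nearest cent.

Annuity factor a(25|0.031) = 17.220702; PV = 14320 × 17.220702 = 246,600.4505

R$246,600.45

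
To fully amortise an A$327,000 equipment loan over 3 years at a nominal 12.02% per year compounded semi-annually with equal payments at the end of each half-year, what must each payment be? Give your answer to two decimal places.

A$66,520.47

Periodic rate i = 0.1202/2 = 0.0601; n = 3 × 2 = 6 periods.
Annuity-PV factor = 4.915780; PMT = 327000 / 4.915780 = 66,520.4744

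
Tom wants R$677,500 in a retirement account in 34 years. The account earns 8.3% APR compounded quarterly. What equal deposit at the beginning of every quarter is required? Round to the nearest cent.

R$898.28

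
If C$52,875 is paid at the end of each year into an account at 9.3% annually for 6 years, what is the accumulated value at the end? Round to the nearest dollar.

Accumulation factor s(6|0.093) = 7.580501; FV = 52875 × 7.580501 = 400,818.9979

C$400,819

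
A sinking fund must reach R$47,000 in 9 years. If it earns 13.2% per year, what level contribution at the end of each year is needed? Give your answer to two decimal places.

R$3,023.05

PMT = 47000 / ( [(1+0.132)^9 − 1] / 0.132 ) = 47000 / 15.547228 = 3,023.0469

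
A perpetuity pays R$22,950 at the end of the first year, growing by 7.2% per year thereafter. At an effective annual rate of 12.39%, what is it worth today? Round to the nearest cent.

R$442,196.53

PV = D₁/(r − g) = 22950/(0.1239 − 0.072) = 442,196.5318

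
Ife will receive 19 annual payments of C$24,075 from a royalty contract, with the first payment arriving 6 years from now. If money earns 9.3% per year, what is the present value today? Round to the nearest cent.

Value one period before first payment (t=5): 24075 × [1 − (1+0.093)^(−19)] / 0.093 = 24075 × 8.767809 = 211,085.0127
PV₀ = 211,085.0127 / (1+0.093)^5 = 211,085.0127 / 1.559915 = 135,318.3175

C$135,318.32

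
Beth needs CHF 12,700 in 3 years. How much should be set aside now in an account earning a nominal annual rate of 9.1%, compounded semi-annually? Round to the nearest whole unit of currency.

Periodic rate i = 0.091/2 = 0.0455; n = 3 × 2 = 6 periods.
Discount factor = (1+0.0455)^(−6) = 0.765695; PV = 12,700 × 0.765695 = 9,724.3257

CHF 9,724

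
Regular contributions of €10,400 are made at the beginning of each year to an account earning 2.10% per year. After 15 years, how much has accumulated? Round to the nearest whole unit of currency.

FV = PMT · [(1+i)^n − 1] / i × (1+i) = 10400 · 17.784698 = 184,960.8615
Payments are at the start of each period, so multiply by (1+i).

€184,961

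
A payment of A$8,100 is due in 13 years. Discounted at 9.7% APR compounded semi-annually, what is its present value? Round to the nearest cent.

A$2,364.32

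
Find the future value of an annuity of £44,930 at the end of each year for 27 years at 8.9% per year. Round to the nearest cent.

£4,540,609.93

FV = 44930 × [(1+0.089)^27 − 1] / 0.089 = 44930 × 101.059647 = 4,540,609.9266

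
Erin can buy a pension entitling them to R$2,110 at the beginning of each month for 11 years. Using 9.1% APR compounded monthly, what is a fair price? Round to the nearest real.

R$176,929

i = 0.091/12 = 0.00758333 per month; n = 11·12 = 132.
PV = 2110 × [1 − (1+0.00758333)^(−132)] / 0.00758333 × (1+i) = 2110 × 83.852781 = 176,929.3686
(Beginning-of-period payments → annuity-due factor ×(1+i).)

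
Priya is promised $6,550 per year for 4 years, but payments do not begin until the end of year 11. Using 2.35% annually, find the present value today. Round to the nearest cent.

$19,604.22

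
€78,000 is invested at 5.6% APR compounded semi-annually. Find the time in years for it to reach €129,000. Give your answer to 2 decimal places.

Periodic rate i = 0.056/2 = 0.028.
(1+i)^n = 129000/78000 = 1.65385, so n = ln 1.65385 / ln 1.028 = 18.2184 half-years
= 18.2184/2 years

9.11 years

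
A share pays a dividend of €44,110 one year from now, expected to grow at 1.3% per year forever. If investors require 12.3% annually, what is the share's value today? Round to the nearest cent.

€401,000.00

PV = D₁/(r − g) = 44110/(0.123 − 0.013) = 401,000.0000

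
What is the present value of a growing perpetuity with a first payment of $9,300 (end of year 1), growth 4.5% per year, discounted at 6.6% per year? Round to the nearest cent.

$442,857.14

PV = PMT / (i − g) = 9300 / (0.066 − 0.045) = 9300 / 0.021000 = 442,857.1429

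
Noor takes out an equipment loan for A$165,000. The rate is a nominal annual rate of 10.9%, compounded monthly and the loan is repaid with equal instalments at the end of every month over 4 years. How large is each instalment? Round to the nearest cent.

With 12 periods per year: i = 0.00908333, n = 48.
Annuity-PV factor = 38.764218; PMT = 165000 / 38.764218 = 4,256.5028

A$4,256.50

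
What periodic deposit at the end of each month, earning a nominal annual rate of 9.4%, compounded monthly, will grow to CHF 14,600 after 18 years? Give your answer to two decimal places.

CHF 26.02

Periodic rate i = 0.094/12 = 0.00783333; n = 18 × 12 = 216 periods.
FV-annuity factor = 561.018931; PMT = 14600 / 561.018931 = 26.0241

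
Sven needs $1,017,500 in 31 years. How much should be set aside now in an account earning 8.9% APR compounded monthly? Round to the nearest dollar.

$65,123

Periodic rate i = 0.089/12 = 0.00741667; n = 31 × 12 = 372 periods.
Discount factor = (1+0.00741667)^(−372) = 0.064003; PV = 1,017,500 × 0.064003 = 65,123.4631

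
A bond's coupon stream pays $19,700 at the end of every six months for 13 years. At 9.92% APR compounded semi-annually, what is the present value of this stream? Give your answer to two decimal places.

$284,362.85

With 2 periods per year: i = 0.0496, n = 26.
PV = PMT · [1 − (1+i)^(−n)] / i = 19700 · 14.434663 = 284,362.8534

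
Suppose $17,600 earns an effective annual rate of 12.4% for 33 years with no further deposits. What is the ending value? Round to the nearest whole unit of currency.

$833,299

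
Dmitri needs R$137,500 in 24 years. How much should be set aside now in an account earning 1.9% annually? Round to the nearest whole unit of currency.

PV = 137,500 / (1 + 0.019)^24 = 137,500 / 1.571015 = 87,523.0174

R$87,523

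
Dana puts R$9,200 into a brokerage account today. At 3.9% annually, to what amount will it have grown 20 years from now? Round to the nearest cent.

FV = PV·(1+i)^n = 9,200 × 2.149369 = 19,774.1934

R$19,774.19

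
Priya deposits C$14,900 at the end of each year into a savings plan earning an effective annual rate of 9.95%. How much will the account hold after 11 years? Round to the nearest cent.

C$275,370.49

FV = 14900 × [(1+0.0995)^11 − 1] / 0.0995 = 14900 × 18.481241 = 275,370.4940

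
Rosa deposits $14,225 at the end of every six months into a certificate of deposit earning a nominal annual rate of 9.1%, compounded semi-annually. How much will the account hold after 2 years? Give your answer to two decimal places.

$60,902.56

i = 0.091/2 = 0.0455 per half-year; n = 2·2 = 4.
FV = 14225 × [(1+0.0455)^4 − 1] / 0.0455 = 14225 × 4.281375 = 60,902.5622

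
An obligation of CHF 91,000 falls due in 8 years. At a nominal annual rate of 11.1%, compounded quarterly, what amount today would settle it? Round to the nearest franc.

i = 0.111/4 = 0.02775 per quarter; n = 8·4 = 32.
PV = 91,000 / (1 + 0.02775)^32 = 91,000 / 2.401041 = 37,900.2311

CHF 37,900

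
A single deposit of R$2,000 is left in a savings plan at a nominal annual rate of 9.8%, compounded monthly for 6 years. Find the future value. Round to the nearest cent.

i = 0.098/12 = 0.00816667 per month; n = 6·12 = 72.
2,000 × (1+0.00816667)^72 = 2,000 × 1.796090 = 3,592.1797

R$3,592.18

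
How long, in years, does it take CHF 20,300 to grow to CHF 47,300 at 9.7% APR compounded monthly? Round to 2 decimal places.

Periodic rate i = 0.097/12 = 0.00808333.
(1+i)^n = 47300/20300 = 2.33005, so n = ln 2.33005 / ln 1.00808 = 105.0685 months
= 105.0685/12 years

8.76 years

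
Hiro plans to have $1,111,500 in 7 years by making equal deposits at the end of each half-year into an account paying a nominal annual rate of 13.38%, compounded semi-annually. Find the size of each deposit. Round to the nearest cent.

$50,382.59

Periodic rate i = 0.1338/2 = 0.0669; n = 7 × 2 = 14 periods.
FV-annuity factor = 22.061193; PMT = 1.1115e+06 / 22.061193 = 50,382.5886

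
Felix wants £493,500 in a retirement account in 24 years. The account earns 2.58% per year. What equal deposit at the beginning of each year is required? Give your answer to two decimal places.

£14,725.22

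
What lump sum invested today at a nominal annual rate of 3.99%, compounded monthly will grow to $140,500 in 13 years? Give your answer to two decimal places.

Periodic rate i = 0.0399/12 = 0.003325; n = 13 × 12 = 156 periods.
Discount factor = (1+0.003325)^(−156) = 0.595806; PV = 140,500 × 0.595806 = 83,710.7932

$83,710.79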